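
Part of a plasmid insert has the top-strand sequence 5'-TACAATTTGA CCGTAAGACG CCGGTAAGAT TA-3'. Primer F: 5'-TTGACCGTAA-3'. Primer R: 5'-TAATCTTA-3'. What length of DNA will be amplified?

26 bp

The forward primer matches the template at positions 7–16.
The reverse primer's reverse complement is TAAGATTA, which matches the template at positions 25–32.
The product runs from position 7 to position 32, so its length is 32 − 7 + 1 = 26 bp.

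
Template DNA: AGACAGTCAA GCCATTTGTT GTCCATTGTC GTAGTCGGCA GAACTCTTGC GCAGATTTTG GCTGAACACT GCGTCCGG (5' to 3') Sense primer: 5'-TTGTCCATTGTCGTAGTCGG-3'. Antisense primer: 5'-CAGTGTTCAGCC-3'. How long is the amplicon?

53 bp

Forward primer TTGTCCATTGTCGTAGTCGG is found on the top strand at positions 19–38.
Reverse complement of the reverse primer: GGCTGAACACTG. This occurs on the top strand at positions 60–71.
The product runs from position 19 to position 71, so its length is 71 − 19 + 1 = 53 bp.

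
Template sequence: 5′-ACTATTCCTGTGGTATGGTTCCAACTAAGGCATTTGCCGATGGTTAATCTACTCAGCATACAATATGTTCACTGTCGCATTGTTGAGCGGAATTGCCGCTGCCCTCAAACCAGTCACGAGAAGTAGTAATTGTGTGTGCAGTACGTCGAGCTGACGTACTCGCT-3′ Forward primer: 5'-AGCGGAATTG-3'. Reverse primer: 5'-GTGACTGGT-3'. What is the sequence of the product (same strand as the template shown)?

5'-AGCGGAATTGCCGCTGCCCTCAAACCAGTCAC-3'

Forward primer AGCGGAATTG is found on the top strand at positions 86–95.
Taking the reverse complement of GTGACTGGT gives ACCAGTCAC, found at positions 109–117 on the template; the primer anneals here to the top strand with its 3' end pointing upstream.
The product is the template from position 86 through 117 (32 bp).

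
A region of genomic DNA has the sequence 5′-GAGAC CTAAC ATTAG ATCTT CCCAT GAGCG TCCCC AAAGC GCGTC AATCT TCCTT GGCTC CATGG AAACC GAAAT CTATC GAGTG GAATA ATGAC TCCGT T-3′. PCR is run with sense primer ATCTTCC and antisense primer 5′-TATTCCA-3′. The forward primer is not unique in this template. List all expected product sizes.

The forward primer ATCTTCC matches the top strand at positions 16–22, 47–53.
The reverse primer's reverse complement is TGGAATA, matching at positions 84–90.
Each forward site pairs with the reverse site to give a product ending at position 90: sizes 75, 44 bp.

75 bp, 44 bp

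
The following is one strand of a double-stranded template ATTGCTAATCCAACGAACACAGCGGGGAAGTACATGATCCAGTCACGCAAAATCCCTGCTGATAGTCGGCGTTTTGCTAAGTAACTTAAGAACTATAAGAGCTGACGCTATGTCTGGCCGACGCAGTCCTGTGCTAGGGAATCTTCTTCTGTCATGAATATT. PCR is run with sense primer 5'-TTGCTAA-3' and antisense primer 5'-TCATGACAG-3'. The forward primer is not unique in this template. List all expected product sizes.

The forward primer TTGCTAA matches the top strand at positions 2–8, 74–80.
The reverse primer's reverse complement is CTGTCATGA, matching at positions 149–157.
Each forward site pairs with the reverse site to give a product ending at position 157: sizes 156, 84 bp.

156 bp, 84 bp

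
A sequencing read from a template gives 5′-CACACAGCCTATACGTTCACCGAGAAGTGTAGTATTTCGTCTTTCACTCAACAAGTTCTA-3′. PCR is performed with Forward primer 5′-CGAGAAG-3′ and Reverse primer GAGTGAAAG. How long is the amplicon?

29 bp

The forward primer matches the template at positions 21–27.
The reverse primer's reverse complement is CTTTCACTC, which matches the template at positions 41–49.
Amplicon spans positions 21–49: 29 bp.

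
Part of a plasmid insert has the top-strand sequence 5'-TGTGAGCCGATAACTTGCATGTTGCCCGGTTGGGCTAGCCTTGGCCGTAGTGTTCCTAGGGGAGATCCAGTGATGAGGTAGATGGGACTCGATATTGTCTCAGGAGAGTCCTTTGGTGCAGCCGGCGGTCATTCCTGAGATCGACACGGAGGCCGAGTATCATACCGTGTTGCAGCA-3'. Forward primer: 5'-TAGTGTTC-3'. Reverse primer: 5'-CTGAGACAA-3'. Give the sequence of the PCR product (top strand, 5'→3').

Forward primer TAGTGTTC is found on the top strand at positions 48–55.
The reverse primer's reverse complement is TTGTCTCAG, which matches the template at positions 95–103.
The product is the template from position 48 through 103 (56 bp).

5'-TAGTGTTCCTAGGGGAGATCCAGTGATGAGGTAGATGGGACTCGATATTGTCTCAG-3'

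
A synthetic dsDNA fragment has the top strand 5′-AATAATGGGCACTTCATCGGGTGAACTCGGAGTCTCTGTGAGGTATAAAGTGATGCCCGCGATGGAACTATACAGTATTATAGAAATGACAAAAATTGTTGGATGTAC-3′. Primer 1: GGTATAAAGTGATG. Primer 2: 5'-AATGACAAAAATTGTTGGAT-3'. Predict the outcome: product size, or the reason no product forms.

No product — both primers anneal to the same strand and extend in the same direction.

Primer 1 (GGTATAAAGTGATG) matches the top strand at positions 42–55 (3' end points downstream).
Primer 2 (AATGACAAAAATTGTTGGAT) also matches the top strand directly, at positions 85–104 — its reverse complement ATCCAACAATTTTTGTCATT is not present.
Both primers anneal to the bottom strand with 3' ends pointing the same way, so neither can prime synthesis back toward the other.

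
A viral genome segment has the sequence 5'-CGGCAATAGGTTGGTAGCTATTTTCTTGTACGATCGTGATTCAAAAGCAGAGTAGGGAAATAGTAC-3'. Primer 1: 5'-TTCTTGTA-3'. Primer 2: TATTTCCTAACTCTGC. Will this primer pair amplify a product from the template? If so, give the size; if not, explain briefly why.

Primer 2 (TATTTCCTAACTCTGC) does not match the top strand, and its reverse complement GCAGAGTTAGGAAATA does not match either.
With no annealing site for primer 2, no amplification occurs.

No product — primer 2 has no binding site in the template.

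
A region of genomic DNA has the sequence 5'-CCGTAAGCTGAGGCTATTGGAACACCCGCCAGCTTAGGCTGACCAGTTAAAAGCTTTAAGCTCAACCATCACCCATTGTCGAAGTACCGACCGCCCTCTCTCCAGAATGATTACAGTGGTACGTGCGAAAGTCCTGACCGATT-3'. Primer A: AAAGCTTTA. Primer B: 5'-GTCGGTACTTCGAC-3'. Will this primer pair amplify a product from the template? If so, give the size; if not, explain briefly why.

Yes — a 42 bp product.

Primer A (AAAGCTTTA) matches the top strand at positions 50–58; it acts as a forward primer.
Primer B's reverse complement is GTCGAAGTACCGAC, matching the top strand at positions 78–91; it acts as a reverse primer.
The 3' ends face each other across positions 50–91, giving a 42 bp product.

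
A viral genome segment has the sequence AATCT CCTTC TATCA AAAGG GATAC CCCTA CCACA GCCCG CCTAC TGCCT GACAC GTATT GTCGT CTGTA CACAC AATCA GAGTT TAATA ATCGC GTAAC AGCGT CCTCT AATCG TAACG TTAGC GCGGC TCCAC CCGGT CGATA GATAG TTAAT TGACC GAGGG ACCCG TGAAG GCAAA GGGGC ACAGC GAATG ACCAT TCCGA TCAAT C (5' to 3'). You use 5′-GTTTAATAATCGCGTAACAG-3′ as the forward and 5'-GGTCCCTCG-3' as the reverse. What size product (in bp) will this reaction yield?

The forward primer matches the template at positions 83–102.
The reverse primer's reverse complement is CGAGGGACC, which matches the template at positions 160–168.
Amplicon spans positions 83–168: 86 bp.

86 bp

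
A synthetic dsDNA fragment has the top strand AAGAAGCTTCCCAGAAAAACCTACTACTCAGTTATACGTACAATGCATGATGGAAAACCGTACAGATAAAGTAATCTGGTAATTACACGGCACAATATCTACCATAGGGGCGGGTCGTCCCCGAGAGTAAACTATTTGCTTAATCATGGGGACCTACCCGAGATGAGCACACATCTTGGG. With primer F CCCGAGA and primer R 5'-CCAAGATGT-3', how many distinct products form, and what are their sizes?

Two products: 60 bp, 23 bp

The forward primer CCCGAGA matches the top strand at positions 120–126, 157–163.
The reverse primer's reverse complement is ACATCTTGG, matching at positions 171–179.
Each forward site pairs with the reverse site to give a product ending at position 179: sizes 60, 23 bp.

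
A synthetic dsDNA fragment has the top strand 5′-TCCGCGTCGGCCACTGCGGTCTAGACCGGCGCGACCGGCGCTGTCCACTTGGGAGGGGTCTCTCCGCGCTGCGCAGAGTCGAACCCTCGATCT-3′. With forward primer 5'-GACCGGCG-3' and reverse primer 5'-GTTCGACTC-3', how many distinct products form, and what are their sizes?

Two products: 61 bp, 52 bp

The forward primer GACCGGCG matches the top strand at positions 24–31, 33–40.
The reverse primer's reverse complement is GAGTCGAAC, matching at positions 76–84.
Each forward site pairs with the reverse site to give a product ending at position 84: sizes 61, 52 bp.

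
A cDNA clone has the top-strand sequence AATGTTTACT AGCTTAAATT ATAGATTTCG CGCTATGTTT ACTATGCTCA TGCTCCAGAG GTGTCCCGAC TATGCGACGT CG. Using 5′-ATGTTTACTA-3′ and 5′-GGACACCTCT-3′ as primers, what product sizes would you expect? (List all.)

The forward primer ATGTTTACTA matches the top strand at positions 2–11, 35–44.
The reverse primer's reverse complement is AGAGGTGTCC, matching at positions 57–66.
Each forward site pairs with the reverse site to give a product ending at position 66: sizes 65, 32 bp.

65 bp, 32 bp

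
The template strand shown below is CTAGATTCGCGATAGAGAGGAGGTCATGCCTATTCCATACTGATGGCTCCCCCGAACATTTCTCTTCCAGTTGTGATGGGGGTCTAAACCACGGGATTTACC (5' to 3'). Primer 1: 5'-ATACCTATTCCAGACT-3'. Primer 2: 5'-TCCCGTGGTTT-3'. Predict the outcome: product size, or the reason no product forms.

Primer 1 (ATACCTATTCCAGACT) does not match the top strand, and its reverse complement AGTCTGGAATAGGTAT does not match either.
With no annealing site for primer 1, no amplification occurs.

No product — primer 1 has no binding site in the template.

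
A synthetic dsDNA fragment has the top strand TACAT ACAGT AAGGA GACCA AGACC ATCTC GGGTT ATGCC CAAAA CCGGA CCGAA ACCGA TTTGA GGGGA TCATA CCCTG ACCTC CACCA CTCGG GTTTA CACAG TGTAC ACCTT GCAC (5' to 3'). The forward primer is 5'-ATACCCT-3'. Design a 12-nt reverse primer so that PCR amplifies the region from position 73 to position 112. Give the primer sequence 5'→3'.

5'-GTGTACACTGTG-3'

The product's 3' end on the top strand is position 112.
The reverse primer anneals to the top strand over positions 101–112, i.e. to CACAGTGTACAC.
Its sequence written 5'→3' is the reverse complement: GTGTACACTGTG.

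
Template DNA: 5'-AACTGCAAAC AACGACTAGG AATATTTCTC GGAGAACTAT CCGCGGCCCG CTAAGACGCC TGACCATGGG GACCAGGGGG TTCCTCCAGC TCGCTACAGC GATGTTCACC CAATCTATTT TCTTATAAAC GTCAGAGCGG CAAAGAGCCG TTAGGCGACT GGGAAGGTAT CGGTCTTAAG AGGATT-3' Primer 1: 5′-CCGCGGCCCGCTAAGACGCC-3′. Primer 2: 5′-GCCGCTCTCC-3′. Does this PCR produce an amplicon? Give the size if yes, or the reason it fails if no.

Primer 2 (GCCGCTCTCC) does not match the top strand, and its reverse complement GGAGAGCGGC does not match either.
With no annealing site for primer 2, no amplification occurs.

No product — primer 2 has no binding site in the template.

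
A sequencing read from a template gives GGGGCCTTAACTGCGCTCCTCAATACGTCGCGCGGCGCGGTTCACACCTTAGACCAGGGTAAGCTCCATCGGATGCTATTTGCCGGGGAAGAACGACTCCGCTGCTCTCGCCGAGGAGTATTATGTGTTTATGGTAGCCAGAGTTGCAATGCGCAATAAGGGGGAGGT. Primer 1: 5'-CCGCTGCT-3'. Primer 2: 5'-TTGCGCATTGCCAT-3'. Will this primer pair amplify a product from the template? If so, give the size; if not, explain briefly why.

Primer 2 (TTGCGCATTGCCAT) does not match the top strand, and its reverse complement ATGGCAATGCGCAA does not match either.
With no annealing site for primer 2, no amplification occurs.

No product — primer 2 has no binding site in the template.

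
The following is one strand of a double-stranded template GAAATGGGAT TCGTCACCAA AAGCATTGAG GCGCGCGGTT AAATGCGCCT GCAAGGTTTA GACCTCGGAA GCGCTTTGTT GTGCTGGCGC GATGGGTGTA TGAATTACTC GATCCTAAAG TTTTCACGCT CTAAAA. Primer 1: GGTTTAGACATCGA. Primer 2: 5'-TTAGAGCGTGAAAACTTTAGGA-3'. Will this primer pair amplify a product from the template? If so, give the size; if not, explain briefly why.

Primer 1 (GGTTTAGACATCGA) does not match the top strand, and its reverse complement TCGATGTCTAAACC does not match either.
With no annealing site for primer 1, no amplification occurs.

No product — primer 1 has no binding site in the template.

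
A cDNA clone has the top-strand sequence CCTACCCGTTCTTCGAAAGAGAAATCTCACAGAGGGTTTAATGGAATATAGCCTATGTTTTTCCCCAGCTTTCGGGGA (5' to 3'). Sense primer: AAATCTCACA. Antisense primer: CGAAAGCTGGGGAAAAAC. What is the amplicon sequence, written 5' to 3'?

Forward primer AAATCTCACA is found on the top strand at positions 22–31.
The reverse primer's reverse complement is GTTTTTCCCCAGCTTTCG, which matches the template at positions 57–74.
The product is the template from position 22 through 74 (53 bp).

5'-AAATCTCACAGAGGGTTTAATGGAATATAGCCTATGTTTTTCCCCAGCTTTCG-3'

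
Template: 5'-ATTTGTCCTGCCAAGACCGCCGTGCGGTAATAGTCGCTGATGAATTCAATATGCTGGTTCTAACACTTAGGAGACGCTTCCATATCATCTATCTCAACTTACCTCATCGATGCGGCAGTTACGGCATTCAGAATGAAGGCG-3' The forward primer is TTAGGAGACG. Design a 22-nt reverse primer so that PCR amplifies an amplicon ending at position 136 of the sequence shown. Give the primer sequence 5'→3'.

The forward primer binds at positions 67–76; the product's 3' end on the top strand is position 136.
The reverse primer anneals to the top strand over positions 115–136, i.e. to GCAGTTACGGCATTCAGAATGA.
Its sequence written 5'→3' is the reverse complement: TCATTCTGAATGCCGTAACTGC.

5'-TCATTCTGAATGCCGTAACTGC-3'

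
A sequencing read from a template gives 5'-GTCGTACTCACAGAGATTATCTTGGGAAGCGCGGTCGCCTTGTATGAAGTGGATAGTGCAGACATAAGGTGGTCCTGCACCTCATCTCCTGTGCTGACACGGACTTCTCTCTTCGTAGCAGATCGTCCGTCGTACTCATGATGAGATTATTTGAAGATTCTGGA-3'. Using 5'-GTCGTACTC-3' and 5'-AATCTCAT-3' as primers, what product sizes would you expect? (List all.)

The forward primer GTCGTACTC matches the top strand at positions 1–9, 129–137.
The reverse primer's reverse complement is ATGAGATT, matching at positions 141–148.
Each forward site pairs with the reverse site to give a product ending at position 148: sizes 148, 20 bp.

148 bp, 20 bp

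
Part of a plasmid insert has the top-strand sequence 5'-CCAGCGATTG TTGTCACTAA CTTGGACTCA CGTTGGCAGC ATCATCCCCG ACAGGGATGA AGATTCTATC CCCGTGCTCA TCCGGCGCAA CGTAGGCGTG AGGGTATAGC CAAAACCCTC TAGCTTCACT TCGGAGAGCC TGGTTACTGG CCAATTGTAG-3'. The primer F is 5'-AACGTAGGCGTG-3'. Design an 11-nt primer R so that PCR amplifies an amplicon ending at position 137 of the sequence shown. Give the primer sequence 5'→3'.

The forward primer binds at positions 89–100; the product's 3' end on the top strand is position 137.
The reverse primer anneals to the top strand over positions 127–137, i.e. to CACTTCGGAGA.
Its sequence written 5'→3' is the reverse complement: TCTCCGAAGTG.

5'-TCTCCGAAGTG-3'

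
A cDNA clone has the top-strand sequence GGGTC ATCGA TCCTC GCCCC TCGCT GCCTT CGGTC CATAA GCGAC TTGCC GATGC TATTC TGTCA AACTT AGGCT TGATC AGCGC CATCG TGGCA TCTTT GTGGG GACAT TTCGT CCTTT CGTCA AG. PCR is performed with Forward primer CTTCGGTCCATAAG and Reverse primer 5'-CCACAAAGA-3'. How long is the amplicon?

77 bp

The forward primer matches the template at positions 28–41.
Reverse complement of the reverse primer: TCTTTGTGG. This occurs on the top strand at positions 96–104.
Amplicon spans positions 28–104: 77 bp.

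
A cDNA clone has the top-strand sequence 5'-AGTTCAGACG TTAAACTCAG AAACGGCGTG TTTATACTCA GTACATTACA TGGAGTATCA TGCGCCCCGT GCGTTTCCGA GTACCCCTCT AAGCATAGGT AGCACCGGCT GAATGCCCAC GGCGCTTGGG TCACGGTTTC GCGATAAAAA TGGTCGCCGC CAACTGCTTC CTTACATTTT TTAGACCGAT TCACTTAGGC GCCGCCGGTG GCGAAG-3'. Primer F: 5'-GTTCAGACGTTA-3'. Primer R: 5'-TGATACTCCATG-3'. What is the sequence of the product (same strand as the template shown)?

Scanning the template, GTTCAGACGTTA occurs at positions 2–13; this primer anneals to the bottom strand there with its 3' end pointing downstream.
Taking the reverse complement of TGATACTCCATG gives CATGGAGTATCA, found at positions 49–60 on the template; the primer anneals here to the top strand with its 3' end pointing upstream.
The product is the template from position 2 through 60 (59 bp).

5'-GTTCAGACGTTAAACTCAGAAACGGCGTGTTTATACTCAGTACATTACATGGAGTATCA-3'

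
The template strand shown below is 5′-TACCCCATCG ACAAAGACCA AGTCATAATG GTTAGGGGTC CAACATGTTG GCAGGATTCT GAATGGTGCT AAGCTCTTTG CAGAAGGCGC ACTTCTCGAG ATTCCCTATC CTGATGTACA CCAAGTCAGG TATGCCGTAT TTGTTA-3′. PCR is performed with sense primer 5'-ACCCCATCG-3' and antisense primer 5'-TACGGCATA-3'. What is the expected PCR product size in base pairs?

138 bp

Forward primer ACCCCATCG is found on the top strand at positions 2–10.
The reverse primer's reverse complement is TATGCCGTA, which matches the template at positions 131–139.
The product runs from position 2 to position 139, so its length is 139 − 2 + 1 = 138 bp.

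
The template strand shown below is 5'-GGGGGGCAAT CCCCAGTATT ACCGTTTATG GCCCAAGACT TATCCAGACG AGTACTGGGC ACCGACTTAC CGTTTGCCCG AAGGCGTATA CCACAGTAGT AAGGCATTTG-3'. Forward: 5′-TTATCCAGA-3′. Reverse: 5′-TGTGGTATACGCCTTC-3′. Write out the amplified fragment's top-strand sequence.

Forward primer TTATCCAGA is found on the top strand at positions 40–48.
The reverse primer's reverse complement is GAAGGCGTATACCACA, which matches the template at positions 80–95.
The product is the template from position 40 through 95 (56 bp).

5'-TTATCCAGACGAGTACTGGGCACCGACTTACCGTTTGCCCGAAGGCGTATACCACA-3'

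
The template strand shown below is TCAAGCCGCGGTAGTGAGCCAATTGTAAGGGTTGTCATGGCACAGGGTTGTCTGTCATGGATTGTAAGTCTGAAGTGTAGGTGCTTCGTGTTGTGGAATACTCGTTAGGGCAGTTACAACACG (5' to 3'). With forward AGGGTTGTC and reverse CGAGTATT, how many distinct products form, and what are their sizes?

The forward primer AGGGTTGTC matches the top strand at positions 28–36, 44–52.
The reverse primer's reverse complement is AATACTCG, matching at positions 97–104.
Each forward site pairs with the reverse site to give a product ending at position 104: sizes 77, 61 bp.

Two products: 77 bp, 61 bp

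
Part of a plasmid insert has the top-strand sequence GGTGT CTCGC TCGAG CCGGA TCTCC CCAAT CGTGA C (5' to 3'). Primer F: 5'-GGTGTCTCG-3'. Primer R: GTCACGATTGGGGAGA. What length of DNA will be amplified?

36 bp

Forward primer GGTGTCTCG is found on the top strand at positions 1–9.
Reverse complement of the reverse primer: TCTCCCCAATCGTGAC. This occurs on the top strand at positions 21–36.
Product length = (reverse-primer end) − (forward-primer start) + 1 = 36 − 1 + 1 = 36 bp.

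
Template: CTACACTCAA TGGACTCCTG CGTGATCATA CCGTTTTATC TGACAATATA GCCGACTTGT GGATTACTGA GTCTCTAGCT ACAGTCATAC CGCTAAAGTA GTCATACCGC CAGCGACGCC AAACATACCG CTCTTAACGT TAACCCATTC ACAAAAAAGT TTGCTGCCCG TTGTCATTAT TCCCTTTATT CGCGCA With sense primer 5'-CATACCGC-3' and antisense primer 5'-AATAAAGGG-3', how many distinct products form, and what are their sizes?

Three products: 105 bp, 88 bp, 67 bp

The forward primer CATACCGC matches the top strand at positions 86–93, 103–110, 124–131.
The reverse primer's reverse complement is CCCTTTATT, matching at positions 182–190.
Each forward site pairs with the reverse site to give a product ending at position 190: sizes 105, 88, 67 bp.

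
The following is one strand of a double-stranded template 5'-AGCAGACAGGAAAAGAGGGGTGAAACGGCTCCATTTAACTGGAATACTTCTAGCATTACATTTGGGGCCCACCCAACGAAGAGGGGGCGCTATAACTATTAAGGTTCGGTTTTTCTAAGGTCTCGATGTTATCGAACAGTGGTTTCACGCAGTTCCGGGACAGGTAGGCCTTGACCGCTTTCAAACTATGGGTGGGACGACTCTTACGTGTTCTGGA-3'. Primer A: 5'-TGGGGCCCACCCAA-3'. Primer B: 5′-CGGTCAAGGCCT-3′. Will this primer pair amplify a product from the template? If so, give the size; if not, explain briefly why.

Yes — a 115 bp product.

Primer A (TGGGGCCCACCCAA) matches the top strand at positions 63–76; it acts as a forward primer.
Primer B's reverse complement is AGGCCTTGACCG, matching the top strand at positions 166–177; it acts as a reverse primer.
The 3' ends face each other across positions 63–177, giving a 115 bp product.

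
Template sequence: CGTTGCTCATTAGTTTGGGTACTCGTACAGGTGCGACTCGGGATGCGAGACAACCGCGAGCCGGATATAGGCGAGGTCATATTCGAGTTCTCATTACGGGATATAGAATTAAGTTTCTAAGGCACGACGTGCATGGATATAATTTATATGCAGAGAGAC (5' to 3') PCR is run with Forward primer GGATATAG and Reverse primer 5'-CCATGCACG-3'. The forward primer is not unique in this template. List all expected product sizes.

The forward primer GGATATAG matches the top strand at positions 63–70, 99–106.
The reverse primer's reverse complement is CGTGCATGG, matching at positions 128–136.
Each forward site pairs with the reverse site to give a product ending at position 136: sizes 74, 38 bp.

74 bp, 38 bp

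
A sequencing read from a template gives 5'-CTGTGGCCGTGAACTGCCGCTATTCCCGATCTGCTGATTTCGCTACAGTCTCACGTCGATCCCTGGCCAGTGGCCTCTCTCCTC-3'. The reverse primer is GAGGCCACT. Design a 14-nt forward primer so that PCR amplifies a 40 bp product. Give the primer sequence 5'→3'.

5'-TTTCGCTACAGTCT-3'

The reverse primer's reverse complement AGTGGCCTC matches the template at positions 69–77, so the product ends at position 77.
A 40 bp product then starts at position 77 − 40 + 1 = 38.
The forward primer is identical to the top strand there: TTTCGCTACAGTCT.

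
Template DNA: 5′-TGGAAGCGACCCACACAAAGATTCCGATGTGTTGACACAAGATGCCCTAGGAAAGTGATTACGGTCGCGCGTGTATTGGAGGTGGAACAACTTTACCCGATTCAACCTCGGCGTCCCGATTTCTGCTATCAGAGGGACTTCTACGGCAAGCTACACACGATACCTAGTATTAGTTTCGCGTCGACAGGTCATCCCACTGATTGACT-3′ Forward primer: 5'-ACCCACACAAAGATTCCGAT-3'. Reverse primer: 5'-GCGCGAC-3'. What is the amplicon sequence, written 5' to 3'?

Scanning the template, ACCCACACAAAGATTCCGAT occurs at positions 9–28; this primer anneals to the bottom strand there with its 3' end pointing downstream.
The reverse primer's reverse complement is GTCGCGC, which matches the template at positions 64–70.
The product is the template from position 9 through 70 (62 bp).

5'-ACCCACACAAAGATTCCGATGTGTTGACACAAGATGCCCTAGGAAAGTGATTACGGTCGCGC-3'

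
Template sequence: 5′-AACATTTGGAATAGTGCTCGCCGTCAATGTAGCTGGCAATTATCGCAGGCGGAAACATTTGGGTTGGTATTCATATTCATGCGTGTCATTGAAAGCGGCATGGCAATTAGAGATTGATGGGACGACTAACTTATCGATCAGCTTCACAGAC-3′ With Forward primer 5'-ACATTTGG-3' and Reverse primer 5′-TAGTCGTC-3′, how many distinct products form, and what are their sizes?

Two products: 127 bp, 74 bp

The forward primer ACATTTGG matches the top strand at positions 2–9, 55–62.
The reverse primer's reverse complement is GACGACTA, matching at positions 121–128.
Each forward site pairs with the reverse site to give a product ending at position 128: sizes 127, 74 bp.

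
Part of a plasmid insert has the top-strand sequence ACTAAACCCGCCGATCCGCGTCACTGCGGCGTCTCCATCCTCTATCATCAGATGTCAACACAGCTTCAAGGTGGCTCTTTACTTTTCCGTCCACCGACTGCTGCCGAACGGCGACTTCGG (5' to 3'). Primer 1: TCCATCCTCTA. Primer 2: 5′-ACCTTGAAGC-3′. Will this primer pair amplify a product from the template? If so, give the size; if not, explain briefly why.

Primer 1 (TCCATCCTCTA) matches the top strand at positions 34–44; it acts as a forward primer.
Primer 2's reverse complement is GCTTCAAGGT, matching the top strand at positions 63–72; it acts as a reverse primer.
The 3' ends face each other across positions 34–72, giving a 39 bp product.

Yes — a 39 bp product.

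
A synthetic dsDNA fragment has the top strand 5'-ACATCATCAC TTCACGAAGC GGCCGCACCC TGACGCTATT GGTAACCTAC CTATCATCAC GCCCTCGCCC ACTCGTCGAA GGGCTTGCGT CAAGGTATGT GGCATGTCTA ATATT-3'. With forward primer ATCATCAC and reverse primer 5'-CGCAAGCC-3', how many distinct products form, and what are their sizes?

The forward primer ATCATCAC matches the top strand at positions 3–10, 53–60.
The reverse primer's reverse complement is GGCTTGCG, matching at positions 82–89.
Each forward site pairs with the reverse site to give a product ending at position 89: sizes 87, 37 bp.

Two products: 87 bp, 37 bp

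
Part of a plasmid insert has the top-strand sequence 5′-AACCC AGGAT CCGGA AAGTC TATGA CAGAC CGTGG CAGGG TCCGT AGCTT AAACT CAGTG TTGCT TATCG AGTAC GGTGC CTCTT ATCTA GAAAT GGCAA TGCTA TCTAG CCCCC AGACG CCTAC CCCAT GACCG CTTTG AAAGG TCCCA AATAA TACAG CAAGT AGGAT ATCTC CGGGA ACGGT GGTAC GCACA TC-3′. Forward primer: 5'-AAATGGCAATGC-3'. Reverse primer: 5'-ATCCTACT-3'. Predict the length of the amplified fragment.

Scanning the template, AAATGGCAATGC occurs at positions 92–103; this primer anneals to the bottom strand there with its 3' end pointing downstream.
The reverse primer's reverse complement is AGTAGGAT, which matches the template at positions 163–170.
The product runs from position 92 to position 170, so its length is 170 − 92 + 1 = 79 bp.

79 bp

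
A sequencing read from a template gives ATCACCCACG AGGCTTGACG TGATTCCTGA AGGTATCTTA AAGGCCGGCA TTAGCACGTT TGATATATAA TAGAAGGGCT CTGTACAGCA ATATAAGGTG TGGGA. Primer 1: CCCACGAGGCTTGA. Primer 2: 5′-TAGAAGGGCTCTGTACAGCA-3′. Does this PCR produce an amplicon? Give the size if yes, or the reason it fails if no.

Primer 1 (CCCACGAGGCTTGA) matches the top strand at positions 5–18 (3' end points downstream).
Primer 2 (TAGAAGGGCTCTGTACAGCA) also matches the top strand directly, at positions 71–90 — its reverse complement TGCTGTACAGAGCCCTTCTA is not present.
Both primers anneal to the bottom strand with 3' ends pointing the same way, so neither can prime synthesis back toward the other.

No product — both primers anneal to the same strand and extend in the same direction.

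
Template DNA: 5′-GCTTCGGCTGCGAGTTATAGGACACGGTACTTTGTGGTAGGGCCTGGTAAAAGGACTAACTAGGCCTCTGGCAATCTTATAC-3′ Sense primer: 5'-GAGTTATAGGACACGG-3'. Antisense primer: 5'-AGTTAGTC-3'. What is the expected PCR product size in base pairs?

50 bp

Scanning the template, GAGTTATAGGACACGG occurs at positions 12–27; this primer anneals to the bottom strand there with its 3' end pointing downstream.
Reverse complement of the reverse primer: GACTAACT. This occurs on the top strand at positions 54–61.
Amplicon spans positions 12–61: 50 bp.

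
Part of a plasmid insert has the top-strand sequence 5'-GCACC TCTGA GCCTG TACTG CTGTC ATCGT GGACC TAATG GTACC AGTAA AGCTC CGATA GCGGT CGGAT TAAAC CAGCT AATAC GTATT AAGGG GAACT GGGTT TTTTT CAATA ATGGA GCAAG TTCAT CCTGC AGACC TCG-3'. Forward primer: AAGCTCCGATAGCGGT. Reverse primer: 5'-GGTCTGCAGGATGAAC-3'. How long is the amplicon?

Forward primer AAGCTCCGATAGCGGT is found on the top strand at positions 50–65.
The reverse primer's reverse complement is GTTCATCCTGCAGACC, which matches the template at positions 125–140.
The product runs from position 50 to position 140, so its length is 140 − 50 + 1 = 91 bp.

91 bp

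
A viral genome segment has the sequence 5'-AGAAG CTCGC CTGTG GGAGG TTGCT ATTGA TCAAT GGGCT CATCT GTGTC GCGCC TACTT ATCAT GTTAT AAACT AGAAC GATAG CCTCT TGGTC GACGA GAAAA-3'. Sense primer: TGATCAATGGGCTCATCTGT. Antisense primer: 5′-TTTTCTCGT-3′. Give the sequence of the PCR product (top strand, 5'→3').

Forward primer TGATCAATGGGCTCATCTGT is found on the top strand at positions 28–47.
Reverse complement of the reverse primer: ACGAGAAAA. This occurs on the top strand at positions 97–105.
The product is the template from position 28 through 105 (78 bp).

5'-TGATCAATGGGCTCATCTGTGTCGCGCCTACTTATCATGTTATAAACTAGAACGATAGCCTCTTGGTCGACGAGAAAA-3'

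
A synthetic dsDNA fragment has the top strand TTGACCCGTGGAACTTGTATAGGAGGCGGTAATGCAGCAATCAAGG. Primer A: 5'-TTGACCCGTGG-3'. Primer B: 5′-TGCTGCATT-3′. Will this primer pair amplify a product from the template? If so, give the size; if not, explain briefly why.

Yes — a 39 bp product.

Primer A (TTGACCCGTGG) matches the top strand at positions 1–11; it acts as a forward primer.
Primer B's reverse complement is AATGCAGCA, matching the top strand at positions 31–39; it acts as a reverse primer.
The 3' ends face each other across positions 1–39, giving a 39 bp product.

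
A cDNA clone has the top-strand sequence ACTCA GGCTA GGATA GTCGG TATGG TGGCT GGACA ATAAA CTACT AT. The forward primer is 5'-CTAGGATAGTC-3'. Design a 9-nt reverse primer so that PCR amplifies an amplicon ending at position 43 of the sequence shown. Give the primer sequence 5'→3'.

The forward primer binds at positions 8–18; the product's 3' end on the top strand is position 43.
The reverse primer anneals to the top strand over positions 35–43, i.e. to AATAAACTA.
Its sequence written 5'→3' is the reverse complement: TAGTTTATT.

5'-TAGTTTATT-3'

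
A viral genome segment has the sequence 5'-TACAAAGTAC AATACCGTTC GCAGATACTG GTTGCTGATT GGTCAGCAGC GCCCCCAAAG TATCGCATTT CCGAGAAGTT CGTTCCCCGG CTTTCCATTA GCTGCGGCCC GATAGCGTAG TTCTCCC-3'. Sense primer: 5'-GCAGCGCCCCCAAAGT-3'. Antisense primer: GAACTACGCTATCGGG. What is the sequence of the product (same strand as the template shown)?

5'-GCAGCGCCCCCAAAGTATCGCATTTCCGAGAAGTTCGTTCCCCGGCTTTCCATTAGCTGCGGCCCGATAGCGTAGTTC-3'

Forward primer GCAGCGCCCCCAAAGT is found on the top strand at positions 46–61.
Reverse complement of the reverse primer: CCCGATAGCGTAGTTC. This occurs on the top strand at positions 108–123.
The product is the template from position 46 through 123 (78 bp).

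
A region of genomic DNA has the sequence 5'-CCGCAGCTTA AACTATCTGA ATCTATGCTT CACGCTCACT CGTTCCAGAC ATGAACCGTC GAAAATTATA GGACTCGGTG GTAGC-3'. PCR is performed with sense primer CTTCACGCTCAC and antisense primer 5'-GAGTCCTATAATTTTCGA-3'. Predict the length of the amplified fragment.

The forward primer matches the template at positions 28–39.
Reverse complement of the reverse primer: TCGAAAATTATAGGACTC. This occurs on the top strand at positions 59–76.
Product length = (reverse-primer end) − (forward-primer start) + 1 = 76 − 28 + 1 = 49 bp.

49 bp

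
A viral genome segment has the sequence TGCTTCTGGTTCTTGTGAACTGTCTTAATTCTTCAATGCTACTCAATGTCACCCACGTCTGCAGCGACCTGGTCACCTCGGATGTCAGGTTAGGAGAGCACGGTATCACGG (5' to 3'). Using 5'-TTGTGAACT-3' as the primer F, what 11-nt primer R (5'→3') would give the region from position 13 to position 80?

5'-CGAGGTGACCA-3'

The product's 3' end on the top strand is position 80.
The reverse primer anneals to the top strand over positions 70–80, i.e. to TGGTCACCTCG.
Its sequence written 5'→3' is the reverse complement: CGAGGTGACCA.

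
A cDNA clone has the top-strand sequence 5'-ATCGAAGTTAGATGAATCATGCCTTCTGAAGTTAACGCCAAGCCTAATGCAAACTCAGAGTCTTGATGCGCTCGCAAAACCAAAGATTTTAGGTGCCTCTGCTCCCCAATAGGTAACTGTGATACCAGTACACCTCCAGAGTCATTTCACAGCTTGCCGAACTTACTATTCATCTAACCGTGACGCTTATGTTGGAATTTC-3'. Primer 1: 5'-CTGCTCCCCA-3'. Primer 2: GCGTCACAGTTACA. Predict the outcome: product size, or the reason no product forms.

No product — primer 2 has no binding site in the template.

Primer 2 (GCGTCACAGTTACA) does not match the top strand, and its reverse complement TGTAACTGTGACGC does not match either.
With no annealing site for primer 2, no amplification occurs.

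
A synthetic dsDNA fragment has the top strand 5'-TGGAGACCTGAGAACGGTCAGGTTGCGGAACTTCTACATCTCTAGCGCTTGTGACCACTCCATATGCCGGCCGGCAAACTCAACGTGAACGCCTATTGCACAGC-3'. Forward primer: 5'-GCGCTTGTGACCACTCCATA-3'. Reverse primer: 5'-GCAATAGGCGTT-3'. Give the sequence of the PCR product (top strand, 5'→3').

5'-GCGCTTGTGACCACTCCATATGCCGGCCGGCAAACTCAACGTGAACGCCTATTGC-3'

Scanning the template, GCGCTTGTGACCACTCCATA occurs at positions 45–64; this primer anneals to the bottom strand there with its 3' end pointing downstream.
The reverse primer's reverse complement is AACGCCTATTGC, which matches the template at positions 88–99.
The product is the template from position 45 through 99 (55 bp).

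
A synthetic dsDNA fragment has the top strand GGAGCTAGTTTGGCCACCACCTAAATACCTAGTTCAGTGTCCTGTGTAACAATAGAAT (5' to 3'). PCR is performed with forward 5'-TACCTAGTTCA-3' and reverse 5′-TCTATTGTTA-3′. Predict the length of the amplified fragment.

31 bp

Scanning the template, TACCTAGTTCA occurs at positions 26–36; this primer anneals to the bottom strand there with its 3' end pointing downstream.
The reverse primer's reverse complement is TAACAATAGA, which matches the template at positions 47–56.
Amplicon spans positions 26–56: 31 bp.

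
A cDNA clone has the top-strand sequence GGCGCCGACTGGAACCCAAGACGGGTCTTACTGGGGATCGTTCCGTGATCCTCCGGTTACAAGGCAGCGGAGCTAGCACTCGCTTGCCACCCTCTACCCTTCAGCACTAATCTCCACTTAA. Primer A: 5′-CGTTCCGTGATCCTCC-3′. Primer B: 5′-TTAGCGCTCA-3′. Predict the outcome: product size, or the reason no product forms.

Primer B (TTAGCGCTCA) does not match the top strand, and its reverse complement TGAGCGCTAA does not match either.
With no annealing site for primer B, no amplification occurs.

No product — primer B has no binding site in the template.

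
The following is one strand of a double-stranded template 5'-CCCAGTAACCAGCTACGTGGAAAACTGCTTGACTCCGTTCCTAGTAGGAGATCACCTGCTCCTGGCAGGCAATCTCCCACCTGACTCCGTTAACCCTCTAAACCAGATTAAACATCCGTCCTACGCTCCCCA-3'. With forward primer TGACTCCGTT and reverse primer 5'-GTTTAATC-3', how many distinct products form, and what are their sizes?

Two products: 84 bp, 32 bp

The forward primer TGACTCCGTT matches the top strand at positions 30–39, 82–91.
The reverse primer's reverse complement is GATTAAAC, matching at positions 106–113.
Each forward site pairs with the reverse site to give a product ending at position 113: sizes 84, 32 bp.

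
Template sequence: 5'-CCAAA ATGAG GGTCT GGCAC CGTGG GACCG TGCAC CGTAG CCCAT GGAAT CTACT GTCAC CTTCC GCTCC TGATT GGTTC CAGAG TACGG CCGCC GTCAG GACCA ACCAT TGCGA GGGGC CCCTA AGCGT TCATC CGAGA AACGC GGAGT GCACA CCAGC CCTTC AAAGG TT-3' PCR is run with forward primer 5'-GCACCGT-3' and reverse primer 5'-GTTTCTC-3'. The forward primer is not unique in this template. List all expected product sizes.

The forward primer GCACCGT matches the top strand at positions 17–23, 32–38.
The reverse primer's reverse complement is GAGAAAC, matching at positions 137–143.
Each forward site pairs with the reverse site to give a product ending at position 143: sizes 127, 112 bp.

127 bp, 112 bp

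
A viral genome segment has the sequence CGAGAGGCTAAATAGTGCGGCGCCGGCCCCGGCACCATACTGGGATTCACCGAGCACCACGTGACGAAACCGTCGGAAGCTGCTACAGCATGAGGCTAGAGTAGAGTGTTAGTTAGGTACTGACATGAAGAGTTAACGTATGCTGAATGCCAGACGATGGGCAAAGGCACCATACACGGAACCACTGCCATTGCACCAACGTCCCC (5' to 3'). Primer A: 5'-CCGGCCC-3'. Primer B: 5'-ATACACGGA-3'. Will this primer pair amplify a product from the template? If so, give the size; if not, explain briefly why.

No product — both primers anneal to the same strand and extend in the same direction.

Primer A (CCGGCCC) matches the top strand at positions 23–29 (3' end points downstream).
Primer B (ATACACGGA) also matches the top strand directly, at positions 172–180 — its reverse complement TCCGTGTAT is not present.
Both primers anneal to the bottom strand with 3' ends pointing the same way, so neither can prime synthesis back toward the other.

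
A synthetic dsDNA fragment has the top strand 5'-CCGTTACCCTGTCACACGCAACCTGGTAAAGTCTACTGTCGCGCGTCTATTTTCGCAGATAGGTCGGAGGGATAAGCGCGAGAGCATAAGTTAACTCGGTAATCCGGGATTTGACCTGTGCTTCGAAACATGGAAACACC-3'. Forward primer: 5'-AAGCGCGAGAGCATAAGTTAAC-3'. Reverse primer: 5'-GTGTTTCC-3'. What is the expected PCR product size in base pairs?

The forward primer matches the template at positions 74–95.
Taking the reverse complement of GTGTTTCC gives GGAAACAC, found at positions 132–139 on the template; the primer anneals here to the top strand with its 3' end pointing upstream.
The product runs from position 74 to position 139, so its length is 139 − 74 + 1 = 66 bp.

66 bp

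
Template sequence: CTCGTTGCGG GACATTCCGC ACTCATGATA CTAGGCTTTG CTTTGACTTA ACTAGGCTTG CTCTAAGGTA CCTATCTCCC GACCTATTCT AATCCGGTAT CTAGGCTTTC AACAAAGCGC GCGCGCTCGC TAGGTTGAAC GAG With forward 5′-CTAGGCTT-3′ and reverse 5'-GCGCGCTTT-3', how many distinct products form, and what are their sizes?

Three products: 92 bp, 71 bp, 22 bp

The forward primer CTAGGCTT matches the top strand at positions 31–38, 52–59, 101–108.
The reverse primer's reverse complement is AAAGCGCGC, matching at positions 114–122.
Each forward site pairs with the reverse site to give a product ending at position 122: sizes 92, 71, 22 bp.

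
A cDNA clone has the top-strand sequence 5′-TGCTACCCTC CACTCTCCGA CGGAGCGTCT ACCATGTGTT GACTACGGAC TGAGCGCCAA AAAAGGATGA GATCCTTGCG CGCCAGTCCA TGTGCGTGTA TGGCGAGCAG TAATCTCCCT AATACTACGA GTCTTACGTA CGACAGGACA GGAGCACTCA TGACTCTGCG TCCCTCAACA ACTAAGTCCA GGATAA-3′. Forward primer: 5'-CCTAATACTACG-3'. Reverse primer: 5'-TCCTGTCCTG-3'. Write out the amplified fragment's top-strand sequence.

Forward primer CCTAATACTACG is found on the top strand at positions 118–129.
Reverse complement of the reverse primer: CAGGACAGGA. This occurs on the top strand at positions 144–153.
The product is the template from position 118 through 153 (36 bp).

5'-CCTAATACTACGAGTCTTACGTACGACAGGACAGGA-3'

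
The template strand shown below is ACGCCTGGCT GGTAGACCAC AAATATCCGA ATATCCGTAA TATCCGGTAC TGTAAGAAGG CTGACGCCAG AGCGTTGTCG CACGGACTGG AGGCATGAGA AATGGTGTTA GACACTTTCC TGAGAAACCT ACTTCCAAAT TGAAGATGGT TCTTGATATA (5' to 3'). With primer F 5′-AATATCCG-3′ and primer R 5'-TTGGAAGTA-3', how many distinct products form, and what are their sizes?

Three products: 117 bp, 109 bp, 100 bp

The forward primer AATATCCG matches the top strand at positions 22–29, 30–37, 39–46.
The reverse primer's reverse complement is TACTTCCAA, matching at positions 130–138.
Each forward site pairs with the reverse site to give a product ending at position 138: sizes 117, 109, 100 bp.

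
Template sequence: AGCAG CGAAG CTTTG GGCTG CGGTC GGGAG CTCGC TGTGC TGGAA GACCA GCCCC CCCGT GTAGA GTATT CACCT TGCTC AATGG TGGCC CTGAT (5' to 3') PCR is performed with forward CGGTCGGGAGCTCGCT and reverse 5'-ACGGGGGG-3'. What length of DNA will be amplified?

40 bp

Scanning the template, CGGTCGGGAGCTCGCT occurs at positions 21–36; this primer anneals to the bottom strand there with its 3' end pointing downstream.
Reverse complement of the reverse primer: CCCCCCGT. This occurs on the top strand at positions 53–60.
Product length = (reverse-primer end) − (forward-primer start) + 1 = 60 − 21 + 1 = 40 bp.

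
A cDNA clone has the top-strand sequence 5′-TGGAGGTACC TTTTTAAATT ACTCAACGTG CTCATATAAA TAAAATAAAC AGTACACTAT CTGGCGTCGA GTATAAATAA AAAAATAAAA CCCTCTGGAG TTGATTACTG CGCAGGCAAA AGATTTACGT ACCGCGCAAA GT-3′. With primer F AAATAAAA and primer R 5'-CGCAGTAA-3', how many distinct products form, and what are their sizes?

Three products: 75 bp, 38 bp, 30 bp

The forward primer AAATAAAA matches the top strand at positions 38–45, 75–82, 83–90.
The reverse primer's reverse complement is TTACTGCG, matching at positions 105–112.
Each forward site pairs with the reverse site to give a product ending at position 112: sizes 75, 38, 30 bp.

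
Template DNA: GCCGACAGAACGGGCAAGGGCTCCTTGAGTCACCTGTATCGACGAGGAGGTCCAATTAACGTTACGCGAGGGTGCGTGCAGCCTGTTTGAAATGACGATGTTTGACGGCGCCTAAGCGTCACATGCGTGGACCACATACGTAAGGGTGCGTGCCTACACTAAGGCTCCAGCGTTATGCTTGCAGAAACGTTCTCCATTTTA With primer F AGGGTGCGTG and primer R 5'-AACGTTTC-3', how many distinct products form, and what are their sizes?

The forward primer AGGGTGCGTG matches the top strand at positions 69–78, 143–152.
The reverse primer's reverse complement is GAAACGTT, matching at positions 184–191.
Each forward site pairs with the reverse site to give a product ending at position 191: sizes 123, 49 bp.

Two products: 123 bp, 49 bp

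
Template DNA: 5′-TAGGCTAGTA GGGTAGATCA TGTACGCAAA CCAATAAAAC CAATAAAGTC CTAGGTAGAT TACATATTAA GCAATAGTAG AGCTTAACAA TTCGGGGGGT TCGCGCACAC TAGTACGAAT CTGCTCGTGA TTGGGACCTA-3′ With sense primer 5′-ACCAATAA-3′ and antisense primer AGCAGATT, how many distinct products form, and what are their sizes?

The forward primer ACCAATAA matches the top strand at positions 30–37, 39–46.
The reverse primer's reverse complement is AATCTGCT, matching at positions 118–125.
Each forward site pairs with the reverse site to give a product ending at position 125: sizes 96, 87 bp.

Two products: 96 bp, 87 bp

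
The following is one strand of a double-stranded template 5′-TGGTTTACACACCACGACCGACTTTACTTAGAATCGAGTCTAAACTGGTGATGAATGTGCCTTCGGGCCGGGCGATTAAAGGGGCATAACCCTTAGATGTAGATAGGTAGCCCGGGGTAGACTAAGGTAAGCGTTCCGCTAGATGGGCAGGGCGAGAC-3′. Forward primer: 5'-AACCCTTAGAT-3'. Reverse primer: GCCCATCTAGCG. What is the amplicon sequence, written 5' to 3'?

The forward primer matches the template at positions 88–98.
The reverse primer's reverse complement is CGCTAGATGGGC, which matches the template at positions 137–148.
The product is the template from position 88 through 148 (61 bp).

5'-AACCCTTAGATGTAGATAGGTAGCCCGGGGTAGACTAAGGTAAGCGTTCCGCTAGATGGGC-3'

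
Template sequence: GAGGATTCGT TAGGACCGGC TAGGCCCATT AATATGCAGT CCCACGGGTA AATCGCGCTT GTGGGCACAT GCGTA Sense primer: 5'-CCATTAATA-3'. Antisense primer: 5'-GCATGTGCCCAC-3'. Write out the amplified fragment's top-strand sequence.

5'-CCATTAATATGCAGTCCCACGGGTAAATCGCGCTTGTGGGCACATGC-3'

Scanning the template, CCATTAATA occurs at positions 26–34; this primer anneals to the bottom strand there with its 3' end pointing downstream.
Taking the reverse complement of GCATGTGCCCAC gives GTGGGCACATGC, found at positions 61–72 on the template; the primer anneals here to the top strand with its 3' end pointing upstream.
The product is the template from position 26 through 72 (47 bp).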